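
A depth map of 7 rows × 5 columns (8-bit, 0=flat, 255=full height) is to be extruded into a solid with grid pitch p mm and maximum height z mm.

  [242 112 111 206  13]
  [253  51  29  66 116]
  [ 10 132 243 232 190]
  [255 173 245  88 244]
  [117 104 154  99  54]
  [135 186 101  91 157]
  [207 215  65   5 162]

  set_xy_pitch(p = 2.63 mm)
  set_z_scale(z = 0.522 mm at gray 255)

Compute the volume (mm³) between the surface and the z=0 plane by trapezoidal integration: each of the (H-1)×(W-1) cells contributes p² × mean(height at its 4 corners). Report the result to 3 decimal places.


height_mm = gray/255 × 0.522; cell vol = 2.63² × mean(4 corners)
unit = 2.63² × 0.522 / (4×255) = 0.00353983 mm³ per gray-sum
row 0: Σ corner-gray over 4 cells = 1774  → 6.2797
row 1: Σ corner-gray over 4 cells = 2075  → 7.3451
row 2: Σ corner-gray over 4 cells = 2925  → 10.3540
row 3: Σ corner-gray over 4 cells = 2396  → 8.4814
row 4: Σ corner-gray over 4 cells = 1933  → 6.8425
row 5: Σ corner-gray over 4 cells = 1987  → 7.0336
Σ rows: total corner-gray = 13090  → 46.3363 mm³

46.336


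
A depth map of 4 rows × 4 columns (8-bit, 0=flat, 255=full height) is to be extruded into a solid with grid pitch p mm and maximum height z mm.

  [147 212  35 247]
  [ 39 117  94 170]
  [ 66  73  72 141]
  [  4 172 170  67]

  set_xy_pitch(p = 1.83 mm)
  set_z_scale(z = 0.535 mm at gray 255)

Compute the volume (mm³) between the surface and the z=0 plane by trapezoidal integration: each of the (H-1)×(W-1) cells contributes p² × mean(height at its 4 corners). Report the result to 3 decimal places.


6.849

height_mm = gray/255 × 0.535; cell vol = 1.83² × mean(4 corners)
unit = 1.83² × 0.535 / (4×255) = 0.00175653 mm³ per gray-sum
row 0: Σ corner-gray over 3 cells = 1519  → 2.6682
row 1: Σ corner-gray over 3 cells = 1128  → 1.9814
row 2: Σ corner-gray over 3 cells = 1252  → 2.1992
Σ rows: total corner-gray = 3899  → 6.8487 mm³


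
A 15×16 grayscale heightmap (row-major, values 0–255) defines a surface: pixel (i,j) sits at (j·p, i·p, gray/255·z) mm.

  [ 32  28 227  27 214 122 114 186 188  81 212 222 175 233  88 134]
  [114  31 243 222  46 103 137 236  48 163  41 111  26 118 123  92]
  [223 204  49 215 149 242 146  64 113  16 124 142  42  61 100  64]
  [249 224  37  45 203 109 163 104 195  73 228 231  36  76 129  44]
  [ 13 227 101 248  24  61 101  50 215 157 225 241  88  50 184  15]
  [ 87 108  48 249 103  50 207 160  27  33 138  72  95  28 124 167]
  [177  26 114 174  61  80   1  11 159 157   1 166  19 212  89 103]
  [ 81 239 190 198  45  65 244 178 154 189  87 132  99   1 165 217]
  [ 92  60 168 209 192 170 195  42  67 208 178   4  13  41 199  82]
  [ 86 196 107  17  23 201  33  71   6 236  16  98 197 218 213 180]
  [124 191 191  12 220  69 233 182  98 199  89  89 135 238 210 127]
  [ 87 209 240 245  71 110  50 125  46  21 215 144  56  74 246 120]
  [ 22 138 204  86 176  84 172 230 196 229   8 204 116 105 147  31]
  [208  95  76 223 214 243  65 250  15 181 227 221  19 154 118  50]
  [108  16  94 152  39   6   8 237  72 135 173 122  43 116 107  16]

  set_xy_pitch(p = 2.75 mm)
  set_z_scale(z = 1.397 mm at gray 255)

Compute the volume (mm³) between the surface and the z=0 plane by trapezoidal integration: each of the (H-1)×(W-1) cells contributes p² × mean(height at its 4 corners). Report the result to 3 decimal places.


height_mm = gray/255 × 1.397; cell vol = 2.75² × mean(4 corners)
unit = 2.75² × 1.397 / (4×255) = 0.0103577 mm³ per gray-sum
row 0: Σ corner-gray over 15 cells = 7902  → 81.8462
row 1: Σ corner-gray over 15 cells = 7123  → 73.7776
row 2: Σ corner-gray over 15 cells = 7620  → 78.9254
row 3: Σ corner-gray over 15 cells = 7971  → 82.5609
row 4: Σ corner-gray over 15 cells = 7110  → 73.6430
row 5: Σ corner-gray over 15 cells = 5958  → 61.7109
row 6: Σ corner-gray over 15 cells = 7090  → 73.4358
row 7: Σ corner-gray over 15 cells = 7936  → 82.1984
row 8: Σ corner-gray over 15 cells = 7196  → 74.5337
row 9: Σ corner-gray over 15 cells = 8093  → 83.8245
row 10: Σ corner-gray over 15 cells = 8474  → 87.7708
row 11: Σ corner-gray over 15 cells = 8154  → 84.4564
row 12: Σ corner-gray over 15 cells = 8703  → 90.1427
row 13: Σ corner-gray over 15 cells = 7224  → 74.8237
Σ rows: total corner-gray = 106554  → 1103.6500 mm³

1103.650


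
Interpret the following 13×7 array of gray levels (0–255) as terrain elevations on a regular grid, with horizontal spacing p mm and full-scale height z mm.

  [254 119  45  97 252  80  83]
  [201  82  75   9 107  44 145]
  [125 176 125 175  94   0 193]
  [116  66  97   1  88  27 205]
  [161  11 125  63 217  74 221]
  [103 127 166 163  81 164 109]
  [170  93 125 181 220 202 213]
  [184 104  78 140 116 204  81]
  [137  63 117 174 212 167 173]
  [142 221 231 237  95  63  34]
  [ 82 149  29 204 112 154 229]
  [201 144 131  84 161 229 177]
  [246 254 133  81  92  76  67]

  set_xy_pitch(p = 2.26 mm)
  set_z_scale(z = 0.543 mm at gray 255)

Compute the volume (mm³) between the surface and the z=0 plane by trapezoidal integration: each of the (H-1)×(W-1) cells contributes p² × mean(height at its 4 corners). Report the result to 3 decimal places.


height_mm = gray/255 × 0.543; cell vol = 2.26² × mean(4 corners)
unit = 2.26² × 0.543 / (4×255) = 0.00271905 mm³ per gray-sum
row 0: Σ corner-gray over 6 cells = 2503  → 6.8058
row 1: Σ corner-gray over 6 cells = 2438  → 6.6290
row 2: Σ corner-gray over 6 cells = 2337  → 6.3544
row 3: Σ corner-gray over 6 cells = 2241  → 6.0934
row 4: Σ corner-gray over 6 cells = 2976  → 8.0919
row 5: Σ corner-gray over 6 cells = 3639  → 9.8946
row 6: Σ corner-gray over 6 cells = 3574  → 9.7179
row 7: Σ corner-gray over 6 cells = 3325  → 9.0408
row 8: Σ corner-gray over 6 cells = 3646  → 9.9136
row 9: Σ corner-gray over 6 cells = 3477  → 9.4541
row 10: Σ corner-gray over 6 cells = 3483  → 9.4704
row 11: Σ corner-gray over 6 cells = 3461  → 9.4106
Σ rows: total corner-gray = 37100  → 100.8766 mm³

100.877


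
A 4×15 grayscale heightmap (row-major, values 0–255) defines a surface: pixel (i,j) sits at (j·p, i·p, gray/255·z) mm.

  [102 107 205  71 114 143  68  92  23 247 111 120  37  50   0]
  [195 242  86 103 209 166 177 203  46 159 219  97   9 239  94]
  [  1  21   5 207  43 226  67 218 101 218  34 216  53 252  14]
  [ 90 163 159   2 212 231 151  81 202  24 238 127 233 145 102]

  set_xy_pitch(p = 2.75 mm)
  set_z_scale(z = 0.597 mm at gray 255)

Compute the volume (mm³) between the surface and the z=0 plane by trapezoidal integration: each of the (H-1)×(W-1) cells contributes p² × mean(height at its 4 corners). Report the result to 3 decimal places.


height_mm = gray/255 × 0.597; cell vol = 2.75² × mean(4 corners)
unit = 2.75² × 0.597 / (4×255) = 0.00442629 mm³ per gray-sum
row 0: Σ corner-gray over 14 cells = 7077  → 31.3248
row 1: Σ corner-gray over 14 cells = 7536  → 33.3565
row 2: Σ corner-gray over 14 cells = 7465  → 33.0422
Σ rows: total corner-gray = 22078  → 97.7236 mm³

97.724


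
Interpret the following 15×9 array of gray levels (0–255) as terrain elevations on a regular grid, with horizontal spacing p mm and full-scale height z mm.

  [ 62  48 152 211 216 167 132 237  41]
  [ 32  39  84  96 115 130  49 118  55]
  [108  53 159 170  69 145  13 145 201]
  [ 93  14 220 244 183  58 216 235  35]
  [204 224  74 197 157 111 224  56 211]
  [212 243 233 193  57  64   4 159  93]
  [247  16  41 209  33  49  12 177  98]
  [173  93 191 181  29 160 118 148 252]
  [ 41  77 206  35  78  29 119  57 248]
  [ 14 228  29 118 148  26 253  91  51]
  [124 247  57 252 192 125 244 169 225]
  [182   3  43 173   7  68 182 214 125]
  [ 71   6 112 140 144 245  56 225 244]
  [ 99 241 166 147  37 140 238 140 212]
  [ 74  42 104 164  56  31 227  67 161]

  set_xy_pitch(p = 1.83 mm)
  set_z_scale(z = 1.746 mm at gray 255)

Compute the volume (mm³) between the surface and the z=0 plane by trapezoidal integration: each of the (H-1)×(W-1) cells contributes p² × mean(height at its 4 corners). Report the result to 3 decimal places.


329.082

height_mm = gray/255 × 1.746; cell vol = 1.83² × mean(4 corners)
unit = 1.83² × 1.746 / (4×255) = 0.00573253 mm³ per gray-sum
row 0: Σ corner-gray over 8 cells = 3778  → 21.6575
row 1: Σ corner-gray over 8 cells = 3166  → 18.1492
row 2: Σ corner-gray over 8 cells = 4285  → 24.5639
row 3: Σ corner-gray over 8 cells = 4969  → 28.4849
row 4: Σ corner-gray over 8 cells = 4712  → 27.0117
row 5: Σ corner-gray over 8 cells = 3630  → 20.8091
row 6: Σ corner-gray over 8 cells = 3684  → 21.1186
row 7: Σ corner-gray over 8 cells = 3756  → 21.5314
row 8: Σ corner-gray over 8 cells = 3342  → 19.1581
row 9: Σ corner-gray over 8 cells = 4772  → 27.3556
row 10: Σ corner-gray over 8 cells = 4608  → 26.4155
row 11: Σ corner-gray over 8 cells = 3858  → 22.1161
row 12: Σ corner-gray over 8 cells = 4700  → 26.9429
row 13: Σ corner-gray over 8 cells = 4146  → 23.7671
Σ rows: total corner-gray = 57406  → 329.0815 mm³


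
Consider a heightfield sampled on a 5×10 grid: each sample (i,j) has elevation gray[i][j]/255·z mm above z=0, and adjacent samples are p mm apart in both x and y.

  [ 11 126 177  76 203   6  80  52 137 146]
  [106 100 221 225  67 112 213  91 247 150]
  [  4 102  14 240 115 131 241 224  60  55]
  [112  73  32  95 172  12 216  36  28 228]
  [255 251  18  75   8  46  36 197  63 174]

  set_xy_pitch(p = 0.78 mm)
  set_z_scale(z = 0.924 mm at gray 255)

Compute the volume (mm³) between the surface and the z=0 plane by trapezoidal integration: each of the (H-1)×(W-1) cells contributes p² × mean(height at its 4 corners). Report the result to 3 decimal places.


height_mm = gray/255 × 0.924; cell vol = 0.78² × mean(4 corners)
unit = 0.78² × 0.924 / (4×255) = 0.000551139 mm³ per gray-sum
row 0: Σ corner-gray over 9 cells = 4679  → 2.5788
row 1: Σ corner-gray over 9 cells = 5121  → 2.8224
row 2: Σ corner-gray over 9 cells = 3981  → 2.1941
row 3: Σ corner-gray over 9 cells = 3485  → 1.9207
Σ rows: total corner-gray = 17266  → 9.5160 mm³

9.516


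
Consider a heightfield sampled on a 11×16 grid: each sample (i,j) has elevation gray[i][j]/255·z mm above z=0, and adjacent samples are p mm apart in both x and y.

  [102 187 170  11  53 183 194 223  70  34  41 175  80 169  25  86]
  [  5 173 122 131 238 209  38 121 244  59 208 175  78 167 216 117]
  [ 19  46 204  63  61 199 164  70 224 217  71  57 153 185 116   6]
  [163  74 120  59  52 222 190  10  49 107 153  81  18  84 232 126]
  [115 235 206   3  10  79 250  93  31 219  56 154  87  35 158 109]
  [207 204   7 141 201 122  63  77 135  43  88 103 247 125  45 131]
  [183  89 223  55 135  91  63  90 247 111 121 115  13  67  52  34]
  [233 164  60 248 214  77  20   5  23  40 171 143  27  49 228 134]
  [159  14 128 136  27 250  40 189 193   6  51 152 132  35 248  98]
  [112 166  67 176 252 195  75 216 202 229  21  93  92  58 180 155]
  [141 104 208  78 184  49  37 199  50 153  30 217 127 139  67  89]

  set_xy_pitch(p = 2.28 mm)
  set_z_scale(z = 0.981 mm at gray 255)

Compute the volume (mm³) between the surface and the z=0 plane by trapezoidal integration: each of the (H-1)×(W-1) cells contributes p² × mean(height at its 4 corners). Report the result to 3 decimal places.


height_mm = gray/255 × 0.981; cell vol = 2.28² × mean(4 corners)
unit = 2.28² × 0.981 / (4×255) = 0.00499964 mm³ per gray-sum
row 0: Σ corner-gray over 15 cells = 7898  → 39.4871
row 1: Σ corner-gray over 15 cells = 8165  → 40.8220
row 2: Σ corner-gray over 15 cells = 6876  → 34.3775
row 3: Σ corner-gray over 15 cells = 6647  → 33.2326
row 4: Σ corner-gray over 15 cells = 6996  → 34.9775
row 5: Σ corner-gray over 15 cells = 6701  → 33.5026
row 6: Σ corner-gray over 15 cells = 6466  → 32.3277
row 7: Σ corner-gray over 15 cells = 6764  → 33.8175
row 8: Σ corner-gray over 15 cells = 7770  → 38.8472
row 9: Σ corner-gray over 15 cells = 7825  → 39.1222
Σ rows: total corner-gray = 72108  → 360.5139 mm³

360.514


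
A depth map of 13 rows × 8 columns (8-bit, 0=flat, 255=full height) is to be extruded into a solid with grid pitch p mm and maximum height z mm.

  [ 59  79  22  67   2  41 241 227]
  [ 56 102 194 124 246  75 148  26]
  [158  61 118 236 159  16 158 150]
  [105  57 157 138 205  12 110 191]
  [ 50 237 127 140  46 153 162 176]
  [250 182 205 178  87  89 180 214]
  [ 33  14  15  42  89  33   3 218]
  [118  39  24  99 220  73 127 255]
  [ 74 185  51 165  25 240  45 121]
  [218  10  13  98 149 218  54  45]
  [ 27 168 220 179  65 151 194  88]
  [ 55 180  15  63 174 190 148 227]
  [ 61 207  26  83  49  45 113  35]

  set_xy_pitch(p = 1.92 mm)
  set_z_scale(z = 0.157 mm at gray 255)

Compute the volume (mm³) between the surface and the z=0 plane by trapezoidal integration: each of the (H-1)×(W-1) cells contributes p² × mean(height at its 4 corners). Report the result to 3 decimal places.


height_mm = gray/255 × 0.157; cell vol = 1.92² × mean(4 corners)
unit = 1.92² × 0.157 / (4×255) = 0.000567416 mm³ per gray-sum
row 0: Σ corner-gray over 7 cells = 3050  → 1.7306
row 1: Σ corner-gray over 7 cells = 3664  → 2.0790
row 2: Σ corner-gray over 7 cells = 3458  → 1.9621
row 3: Σ corner-gray over 7 cells = 3610  → 2.0484
row 4: Σ corner-gray over 7 cells = 4262  → 2.4183
row 5: Σ corner-gray over 7 cells = 2949  → 1.6733
row 6: Σ corner-gray over 7 cells = 2180  → 1.2370
row 7: Σ corner-gray over 7 cells = 3154  → 1.7896
row 8: Σ corner-gray over 7 cells = 2964  → 1.6818
row 9: Σ corner-gray over 7 cells = 3416  → 1.9383
row 10: Σ corner-gray over 7 cells = 3891  → 2.2078
row 11: Σ corner-gray over 7 cells = 2964  → 1.6818
Σ rows: total corner-gray = 39562  → 22.4481 mm³

22.448


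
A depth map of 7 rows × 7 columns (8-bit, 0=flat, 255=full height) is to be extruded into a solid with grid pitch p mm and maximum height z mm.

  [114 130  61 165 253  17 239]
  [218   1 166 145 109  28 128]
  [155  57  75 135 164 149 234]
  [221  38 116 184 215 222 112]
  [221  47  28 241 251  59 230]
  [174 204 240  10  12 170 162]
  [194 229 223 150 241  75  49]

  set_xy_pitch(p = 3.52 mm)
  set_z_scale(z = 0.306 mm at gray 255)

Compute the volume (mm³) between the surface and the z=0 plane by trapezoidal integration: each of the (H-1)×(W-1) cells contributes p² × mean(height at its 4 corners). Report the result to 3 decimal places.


height_mm = gray/255 × 0.306; cell vol = 3.52² × mean(4 corners)
unit = 3.52² × 0.306 / (4×255) = 0.00371712 mm³ per gray-sum
row 0: Σ corner-gray over 6 cells = 2849  → 10.5901
row 1: Σ corner-gray over 6 cells = 2793  → 10.3819
row 2: Σ corner-gray over 6 cells = 3432  → 12.7572
row 3: Σ corner-gray over 6 cells = 3586  → 13.3296
row 4: Σ corner-gray over 6 cells = 3311  → 12.3074
row 5: Σ corner-gray over 6 cells = 3687  → 13.7050
Σ rows: total corner-gray = 19658  → 73.0711 mm³

73.071


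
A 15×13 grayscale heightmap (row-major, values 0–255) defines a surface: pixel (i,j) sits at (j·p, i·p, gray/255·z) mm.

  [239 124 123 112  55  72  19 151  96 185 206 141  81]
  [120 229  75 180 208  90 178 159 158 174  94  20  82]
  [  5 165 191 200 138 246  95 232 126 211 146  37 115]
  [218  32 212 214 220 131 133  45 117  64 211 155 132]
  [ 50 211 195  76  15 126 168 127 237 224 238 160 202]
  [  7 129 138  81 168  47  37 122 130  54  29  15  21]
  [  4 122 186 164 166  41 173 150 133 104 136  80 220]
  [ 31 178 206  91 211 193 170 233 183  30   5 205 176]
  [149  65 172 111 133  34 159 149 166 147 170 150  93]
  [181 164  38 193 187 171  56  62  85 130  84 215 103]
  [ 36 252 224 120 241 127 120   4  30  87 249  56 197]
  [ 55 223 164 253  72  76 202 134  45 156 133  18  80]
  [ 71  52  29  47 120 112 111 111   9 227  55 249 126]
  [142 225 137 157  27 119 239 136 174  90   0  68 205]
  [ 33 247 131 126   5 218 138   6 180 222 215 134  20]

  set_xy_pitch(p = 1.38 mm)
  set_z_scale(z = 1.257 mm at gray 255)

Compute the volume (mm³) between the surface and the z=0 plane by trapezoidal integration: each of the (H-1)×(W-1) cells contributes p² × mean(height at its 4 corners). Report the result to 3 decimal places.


height_mm = gray/255 × 1.257; cell vol = 1.38² × mean(4 corners)
unit = 1.38² × 1.257 / (4×255) = 0.00234689 mm³ per gray-sum
row 0: Σ corner-gray over 12 cells = 6220  → 14.5977
row 1: Σ corner-gray over 12 cells = 7026  → 16.4893
row 2: Σ corner-gray over 12 cells = 7112  → 16.6911
row 3: Σ corner-gray over 12 cells = 7224  → 16.9540
row 4: Σ corner-gray over 12 cells = 5734  → 13.4571
row 5: Σ corner-gray over 12 cells = 5062  → 11.8800
row 6: Σ corner-gray over 12 cells = 6751  → 15.8439
row 7: Σ corner-gray over 12 cells = 6771  → 15.8908
row 8: Σ corner-gray over 12 cells = 6208  → 14.5695
row 9: Σ corner-gray over 12 cells = 6307  → 14.8019
row 10: Σ corner-gray over 12 cells = 6340  → 14.8793
row 11: Σ corner-gray over 12 cells = 5528  → 12.9736
row 12: Σ corner-gray over 12 cells = 5532  → 12.9830
row 13: Σ corner-gray over 12 cells = 6388  → 14.9920
Σ rows: total corner-gray = 88203  → 207.0030 mm³

207.003


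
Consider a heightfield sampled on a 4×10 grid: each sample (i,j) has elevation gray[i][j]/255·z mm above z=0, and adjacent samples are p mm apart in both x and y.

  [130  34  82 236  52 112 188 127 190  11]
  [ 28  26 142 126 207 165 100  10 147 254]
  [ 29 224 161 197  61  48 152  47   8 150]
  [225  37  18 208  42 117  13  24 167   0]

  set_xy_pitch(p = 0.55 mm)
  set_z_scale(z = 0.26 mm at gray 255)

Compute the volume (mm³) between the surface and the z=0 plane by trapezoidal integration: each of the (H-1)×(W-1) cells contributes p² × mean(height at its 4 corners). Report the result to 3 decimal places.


height_mm = gray/255 × 0.26; cell vol = 0.55² × mean(4 corners)
unit = 0.55² × 0.26 / (4×255) = 7.71078e-05 mm³ per gray-sum
row 0: Σ corner-gray over 9 cells = 4311  → 0.3324
row 1: Σ corner-gray over 9 cells = 4103  → 0.3164
row 2: Σ corner-gray over 9 cells = 3452  → 0.2662
Σ rows: total corner-gray = 11866  → 0.9150 mm³

0.915


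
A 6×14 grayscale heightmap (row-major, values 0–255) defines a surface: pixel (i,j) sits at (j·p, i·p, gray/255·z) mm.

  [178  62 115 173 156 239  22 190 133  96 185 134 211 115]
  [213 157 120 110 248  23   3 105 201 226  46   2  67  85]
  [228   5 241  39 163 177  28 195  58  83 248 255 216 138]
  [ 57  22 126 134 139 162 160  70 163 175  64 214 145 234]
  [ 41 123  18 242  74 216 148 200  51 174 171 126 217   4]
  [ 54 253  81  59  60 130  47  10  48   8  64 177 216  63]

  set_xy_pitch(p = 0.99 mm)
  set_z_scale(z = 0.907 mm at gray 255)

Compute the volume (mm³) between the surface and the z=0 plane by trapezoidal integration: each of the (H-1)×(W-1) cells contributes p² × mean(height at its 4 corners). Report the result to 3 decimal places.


height_mm = gray/255 × 0.907; cell vol = 0.99² × mean(4 corners)
unit = 0.99² × 0.907 / (4×255) = 0.00087152 mm³ per gray-sum
row 0: Σ corner-gray over 13 cells = 6639  → 5.7860
row 1: Σ corner-gray over 13 cells = 6696  → 5.8357
row 2: Σ corner-gray over 13 cells = 7221  → 6.2932
row 3: Σ corner-gray over 13 cells = 7004  → 6.1041
row 4: Σ corner-gray over 13 cells = 5988  → 5.2187
Σ rows: total corner-gray = 33548  → 29.2378 mm³

29.238


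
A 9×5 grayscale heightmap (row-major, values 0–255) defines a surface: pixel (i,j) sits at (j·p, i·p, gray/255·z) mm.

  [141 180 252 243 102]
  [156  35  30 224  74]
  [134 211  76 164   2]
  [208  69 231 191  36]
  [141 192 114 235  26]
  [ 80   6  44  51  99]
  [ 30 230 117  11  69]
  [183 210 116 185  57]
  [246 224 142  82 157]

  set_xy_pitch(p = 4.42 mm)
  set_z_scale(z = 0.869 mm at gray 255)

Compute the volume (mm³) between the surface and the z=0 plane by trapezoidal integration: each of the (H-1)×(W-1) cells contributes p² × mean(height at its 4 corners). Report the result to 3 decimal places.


height_mm = gray/255 × 0.869; cell vol = 4.42² × mean(4 corners)
unit = 4.42² × 0.869 / (4×255) = 0.0166442 mm³ per gray-sum
row 0: Σ corner-gray over 4 cells = 2401  → 39.9628
row 1: Σ corner-gray over 4 cells = 1846  → 30.7253
row 2: Σ corner-gray over 4 cells = 2264  → 37.6826
row 3: Σ corner-gray over 4 cells = 2475  → 41.1945
row 4: Σ corner-gray over 4 cells = 1630  → 27.1301
row 5: Σ corner-gray over 4 cells = 1196  → 19.9065
row 6: Σ corner-gray over 4 cells = 2077  → 34.5701
row 7: Σ corner-gray over 4 cells = 2561  → 42.6259
Σ rows: total corner-gray = 16450  → 273.7979 mm³

273.798


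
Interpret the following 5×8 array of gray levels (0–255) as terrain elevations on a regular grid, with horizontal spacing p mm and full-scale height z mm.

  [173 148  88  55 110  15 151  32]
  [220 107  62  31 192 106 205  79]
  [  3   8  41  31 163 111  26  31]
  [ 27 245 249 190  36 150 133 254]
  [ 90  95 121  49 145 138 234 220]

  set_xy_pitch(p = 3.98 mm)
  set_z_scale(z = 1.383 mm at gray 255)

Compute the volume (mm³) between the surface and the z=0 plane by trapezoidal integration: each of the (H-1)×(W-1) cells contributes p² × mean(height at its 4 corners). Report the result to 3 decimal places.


274.593

height_mm = gray/255 × 1.383; cell vol = 3.98² × mean(4 corners)
unit = 3.98² × 1.383 / (4×255) = 0.0214777 mm³ per gray-sum
row 0: Σ corner-gray over 7 cells = 3044  → 65.3782
row 1: Σ corner-gray over 7 cells = 2499  → 53.6728
row 2: Σ corner-gray over 7 cells = 3081  → 66.1729
row 3: Σ corner-gray over 7 cells = 4161  → 89.3688
Σ rows: total corner-gray = 12785  → 274.5926 mm³


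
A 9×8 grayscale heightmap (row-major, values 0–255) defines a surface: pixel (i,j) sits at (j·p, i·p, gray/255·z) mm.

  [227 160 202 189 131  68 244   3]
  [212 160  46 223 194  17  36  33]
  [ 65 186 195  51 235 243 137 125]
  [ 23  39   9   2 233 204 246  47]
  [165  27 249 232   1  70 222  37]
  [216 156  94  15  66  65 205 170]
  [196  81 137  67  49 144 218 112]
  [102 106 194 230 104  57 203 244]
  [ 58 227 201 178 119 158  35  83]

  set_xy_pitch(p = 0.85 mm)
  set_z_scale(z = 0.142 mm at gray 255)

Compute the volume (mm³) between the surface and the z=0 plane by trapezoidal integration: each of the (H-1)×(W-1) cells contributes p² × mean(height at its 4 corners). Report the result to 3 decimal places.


height_mm = gray/255 × 0.142; cell vol = 0.85² × mean(4 corners)
unit = 0.85² × 0.142 / (4×255) = 0.000100583 mm³ per gray-sum
row 0: Σ corner-gray over 7 cells = 3815  → 0.3837
row 1: Σ corner-gray over 7 cells = 3881  → 0.3904
row 2: Σ corner-gray over 7 cells = 3820  → 0.3842
row 3: Σ corner-gray over 7 cells = 3340  → 0.3359
row 4: Σ corner-gray over 7 cells = 3392  → 0.3412
row 5: Σ corner-gray over 7 cells = 3288  → 0.3307
row 6: Σ corner-gray over 7 cells = 3834  → 0.3856
row 7: Σ corner-gray over 7 cells = 4111  → 0.4135
Σ rows: total corner-gray = 29481  → 2.9653 mm³

2.965


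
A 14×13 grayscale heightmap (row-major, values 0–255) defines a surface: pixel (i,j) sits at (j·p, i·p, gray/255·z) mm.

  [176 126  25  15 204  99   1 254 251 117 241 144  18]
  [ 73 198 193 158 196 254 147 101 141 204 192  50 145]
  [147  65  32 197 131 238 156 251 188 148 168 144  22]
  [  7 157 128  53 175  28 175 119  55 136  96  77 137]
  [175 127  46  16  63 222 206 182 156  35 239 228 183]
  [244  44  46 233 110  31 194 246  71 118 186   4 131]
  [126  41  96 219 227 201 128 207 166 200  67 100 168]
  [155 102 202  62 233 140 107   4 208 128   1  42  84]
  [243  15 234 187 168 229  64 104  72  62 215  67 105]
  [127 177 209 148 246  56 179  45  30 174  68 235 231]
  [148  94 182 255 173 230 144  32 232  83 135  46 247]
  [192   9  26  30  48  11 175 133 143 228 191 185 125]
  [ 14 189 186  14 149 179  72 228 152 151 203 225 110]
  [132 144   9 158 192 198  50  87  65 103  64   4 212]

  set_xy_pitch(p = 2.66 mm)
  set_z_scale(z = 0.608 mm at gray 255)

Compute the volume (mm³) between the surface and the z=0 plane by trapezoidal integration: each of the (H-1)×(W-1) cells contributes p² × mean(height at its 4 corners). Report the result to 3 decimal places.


height_mm = gray/255 × 0.608; cell vol = 2.66² × mean(4 corners)
unit = 2.66² × 0.608 / (4×255) = 0.00421761 mm³ per gray-sum
row 0: Σ corner-gray over 12 cells = 7034  → 29.6667
row 1: Σ corner-gray over 12 cells = 7491  → 31.5941
row 2: Σ corner-gray over 12 cells = 6147  → 25.9257
row 3: Σ corner-gray over 12 cells = 5940  → 25.0526
row 4: Σ corner-gray over 12 cells = 6339  → 26.7354
row 5: Σ corner-gray over 12 cells = 6539  → 27.5790
row 6: Σ corner-gray over 12 cells = 6295  → 26.5499
row 7: Σ corner-gray over 12 cells = 5879  → 24.7953
row 8: Σ corner-gray over 12 cells = 6674  → 28.1483
row 9: Σ corner-gray over 12 cells = 7099  → 29.9408
row 10: Σ corner-gray over 12 cells = 6282  → 26.4950
row 11: Σ corner-gray over 12 cells = 6295  → 26.5499
row 12: Σ corner-gray over 12 cells = 6112  → 25.7780
Σ rows: total corner-gray = 84126  → 354.8109 mm³

354.811


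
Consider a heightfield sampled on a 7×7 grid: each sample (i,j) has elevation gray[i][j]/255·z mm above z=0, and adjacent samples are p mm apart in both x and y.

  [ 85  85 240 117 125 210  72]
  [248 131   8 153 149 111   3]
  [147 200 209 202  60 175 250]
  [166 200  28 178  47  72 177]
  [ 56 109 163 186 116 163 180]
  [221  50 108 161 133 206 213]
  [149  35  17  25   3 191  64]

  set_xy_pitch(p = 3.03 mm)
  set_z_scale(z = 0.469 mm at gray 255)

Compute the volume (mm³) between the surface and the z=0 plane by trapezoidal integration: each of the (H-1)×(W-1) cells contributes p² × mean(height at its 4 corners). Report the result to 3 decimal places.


height_mm = gray/255 × 0.469; cell vol = 3.03² × mean(4 corners)
unit = 3.03² × 0.469 / (4×255) = 0.00422141 mm³ per gray-sum
row 0: Σ corner-gray over 6 cells = 3066  → 12.9429
row 1: Σ corner-gray over 6 cells = 3444  → 14.5385
row 2: Σ corner-gray over 6 cells = 3482  → 14.6990
row 3: Σ corner-gray over 6 cells = 3103  → 13.0990
row 4: Σ corner-gray over 6 cells = 3460  → 14.6061
row 5: Σ corner-gray over 6 cells = 2505  → 10.5746
Σ rows: total corner-gray = 19060  → 80.4601 mm³

80.460


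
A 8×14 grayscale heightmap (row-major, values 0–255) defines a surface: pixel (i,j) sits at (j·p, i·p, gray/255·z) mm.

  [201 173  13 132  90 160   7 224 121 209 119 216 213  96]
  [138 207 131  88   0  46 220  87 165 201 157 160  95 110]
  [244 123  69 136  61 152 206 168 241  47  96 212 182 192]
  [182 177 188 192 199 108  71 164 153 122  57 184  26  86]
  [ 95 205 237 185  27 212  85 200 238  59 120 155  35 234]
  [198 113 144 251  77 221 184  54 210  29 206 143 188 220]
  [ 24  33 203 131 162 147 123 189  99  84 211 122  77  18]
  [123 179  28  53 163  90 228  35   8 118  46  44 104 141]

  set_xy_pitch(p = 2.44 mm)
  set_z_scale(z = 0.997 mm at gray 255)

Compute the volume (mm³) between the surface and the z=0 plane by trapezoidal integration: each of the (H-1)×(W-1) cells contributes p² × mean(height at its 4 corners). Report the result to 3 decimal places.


289.740

height_mm = gray/255 × 0.997; cell vol = 2.44² × mean(4 corners)
unit = 2.44² × 0.997 / (4×255) = 0.00581935 mm³ per gray-sum
row 0: Σ corner-gray over 13 cells = 7013  → 40.8111
row 1: Σ corner-gray over 13 cells = 7184  → 41.8062
row 2: Σ corner-gray over 13 cells = 7372  → 42.9003
row 3: Σ corner-gray over 13 cells = 7395  → 43.0341
row 4: Σ corner-gray over 13 cells = 7903  → 45.9903
row 5: Σ corner-gray over 13 cells = 7262  → 42.2601
row 6: Σ corner-gray over 13 cells = 5660  → 32.9375
Σ rows: total corner-gray = 49789  → 289.7397 mm³


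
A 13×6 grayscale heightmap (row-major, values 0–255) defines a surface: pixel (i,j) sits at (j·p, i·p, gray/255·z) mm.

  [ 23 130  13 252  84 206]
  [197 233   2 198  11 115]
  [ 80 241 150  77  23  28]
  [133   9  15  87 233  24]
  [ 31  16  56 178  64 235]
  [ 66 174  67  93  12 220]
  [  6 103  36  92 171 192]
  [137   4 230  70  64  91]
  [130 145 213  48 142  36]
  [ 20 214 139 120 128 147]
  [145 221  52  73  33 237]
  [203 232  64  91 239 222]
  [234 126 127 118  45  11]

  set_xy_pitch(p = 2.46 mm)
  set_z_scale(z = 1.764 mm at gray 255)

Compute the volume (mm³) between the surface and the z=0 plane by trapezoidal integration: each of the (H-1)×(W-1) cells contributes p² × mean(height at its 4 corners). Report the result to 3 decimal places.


height_mm = gray/255 × 1.764; cell vol = 2.46² × mean(4 corners)
unit = 2.46² × 1.764 / (4×255) = 0.0104657 mm³ per gray-sum
row 0: Σ corner-gray over 5 cells = 2387  → 24.9816
row 1: Σ corner-gray over 5 cells = 2290  → 23.9665
row 2: Σ corner-gray over 5 cells = 1935  → 20.2511
row 3: Σ corner-gray over 5 cells = 1739  → 18.1999
row 4: Σ corner-gray over 5 cells = 1872  → 19.5918
row 5: Σ corner-gray over 5 cells = 1980  → 20.7221
row 6: Σ corner-gray over 5 cells = 1966  → 20.5756
row 7: Σ corner-gray over 5 cells = 2226  → 23.2967
row 8: Σ corner-gray over 5 cells = 2631  → 27.5353
row 9: Σ corner-gray over 5 cells = 2509  → 26.2585
row 10: Σ corner-gray over 5 cells = 2817  → 29.4819
row 11: Σ corner-gray over 5 cells = 2754  → 28.8226
Σ rows: total corner-gray = 27106  → 283.6835 mm³

283.683


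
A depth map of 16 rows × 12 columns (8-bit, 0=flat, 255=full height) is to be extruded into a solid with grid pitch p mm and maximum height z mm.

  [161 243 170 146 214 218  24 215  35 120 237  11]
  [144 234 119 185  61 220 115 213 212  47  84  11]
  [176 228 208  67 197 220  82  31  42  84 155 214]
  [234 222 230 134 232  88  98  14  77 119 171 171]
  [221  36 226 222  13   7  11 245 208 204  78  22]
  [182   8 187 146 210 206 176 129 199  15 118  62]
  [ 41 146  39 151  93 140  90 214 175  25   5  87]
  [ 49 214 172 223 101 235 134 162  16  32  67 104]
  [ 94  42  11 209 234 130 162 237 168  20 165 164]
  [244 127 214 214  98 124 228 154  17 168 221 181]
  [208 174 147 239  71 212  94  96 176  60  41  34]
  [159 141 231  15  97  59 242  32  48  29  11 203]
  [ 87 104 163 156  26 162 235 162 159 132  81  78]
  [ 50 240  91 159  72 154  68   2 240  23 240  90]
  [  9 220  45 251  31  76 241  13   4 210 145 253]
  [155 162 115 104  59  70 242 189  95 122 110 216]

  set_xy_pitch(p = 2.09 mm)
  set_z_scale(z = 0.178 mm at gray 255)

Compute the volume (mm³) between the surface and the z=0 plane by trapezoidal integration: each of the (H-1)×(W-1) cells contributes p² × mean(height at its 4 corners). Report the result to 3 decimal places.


66.156

height_mm = gray/255 × 0.178; cell vol = 2.09² × mean(4 corners)
unit = 2.09² × 0.178 / (4×255) = 0.000762276 mm³ per gray-sum
row 0: Σ corner-gray over 11 cells = 6551  → 4.9937
row 1: Σ corner-gray over 11 cells = 6153  → 4.6903
row 2: Σ corner-gray over 11 cells = 6193  → 4.7208
row 3: Σ corner-gray over 11 cells = 5918  → 4.5112
row 4: Σ corner-gray over 11 cells = 5775  → 4.4021
row 5: Σ corner-gray over 11 cells = 5316  → 4.0523
row 6: Σ corner-gray over 11 cells = 5149  → 3.9250
row 7: Σ corner-gray over 11 cells = 5879  → 4.4814
row 8: Σ corner-gray over 11 cells = 6569  → 5.0074
row 9: Σ corner-gray over 11 cells = 6417  → 4.8915
row 10: Σ corner-gray over 11 cells = 5034  → 3.8373
row 11: Σ corner-gray over 11 cells = 5097  → 3.8853
row 12: Σ corner-gray over 11 cells = 5643  → 4.3015
row 13: Σ corner-gray over 11 cells = 5452  → 4.1559
row 14: Σ corner-gray over 11 cells = 5641  → 4.3000
Σ rows: total corner-gray = 86787  → 66.1557 mm³


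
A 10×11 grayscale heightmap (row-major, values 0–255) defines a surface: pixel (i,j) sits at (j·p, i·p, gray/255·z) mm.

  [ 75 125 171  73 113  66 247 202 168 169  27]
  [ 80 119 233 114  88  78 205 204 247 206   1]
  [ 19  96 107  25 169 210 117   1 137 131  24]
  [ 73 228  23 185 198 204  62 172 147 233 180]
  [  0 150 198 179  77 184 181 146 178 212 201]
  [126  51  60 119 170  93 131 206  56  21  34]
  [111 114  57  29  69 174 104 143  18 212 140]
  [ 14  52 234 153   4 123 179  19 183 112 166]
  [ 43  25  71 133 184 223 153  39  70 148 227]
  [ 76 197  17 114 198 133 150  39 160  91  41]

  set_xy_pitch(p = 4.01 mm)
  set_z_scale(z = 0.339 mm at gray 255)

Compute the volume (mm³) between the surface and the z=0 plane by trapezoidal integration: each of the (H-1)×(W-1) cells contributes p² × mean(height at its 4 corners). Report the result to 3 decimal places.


height_mm = gray/255 × 0.339; cell vol = 4.01² × mean(4 corners)
unit = 4.01² × 0.339 / (4×255) = 0.00534427 mm³ per gray-sum
row 0: Σ corner-gray over 10 cells = 5839  → 31.2052
row 1: Σ corner-gray over 10 cells = 5098  → 27.2451
row 2: Σ corner-gray over 10 cells = 5186  → 27.7154
row 3: Σ corner-gray over 10 cells = 6368  → 34.0323
row 4: Σ corner-gray over 10 cells = 5185  → 27.7100
row 5: Σ corner-gray over 10 cells = 4065  → 21.7245
row 6: Σ corner-gray over 10 cells = 4389  → 23.4560
row 7: Σ corner-gray over 10 cells = 4660  → 24.9043
row 8: Σ corner-gray over 10 cells = 4677  → 24.9951
Σ rows: total corner-gray = 45467  → 242.9879 mm³

242.988


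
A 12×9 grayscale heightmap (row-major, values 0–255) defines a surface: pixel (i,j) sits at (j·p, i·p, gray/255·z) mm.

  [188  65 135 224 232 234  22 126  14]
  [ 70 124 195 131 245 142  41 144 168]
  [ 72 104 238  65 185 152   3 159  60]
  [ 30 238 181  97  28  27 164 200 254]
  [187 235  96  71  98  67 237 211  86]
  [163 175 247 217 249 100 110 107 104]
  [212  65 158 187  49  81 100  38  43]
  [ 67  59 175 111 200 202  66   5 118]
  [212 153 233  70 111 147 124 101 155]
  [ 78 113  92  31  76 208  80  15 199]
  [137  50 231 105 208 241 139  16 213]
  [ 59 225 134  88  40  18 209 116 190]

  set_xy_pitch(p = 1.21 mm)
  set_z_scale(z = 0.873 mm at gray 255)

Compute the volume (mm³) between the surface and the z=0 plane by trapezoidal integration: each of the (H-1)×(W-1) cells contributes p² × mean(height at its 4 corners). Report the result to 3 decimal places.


57.561

height_mm = gray/255 × 0.873; cell vol = 1.21² × mean(4 corners)
unit = 1.21² × 0.873 / (4×255) = 0.0012531 mm³ per gray-sum
row 0: Σ corner-gray over 8 cells = 4560  → 5.7141
row 1: Σ corner-gray over 8 cells = 4226  → 5.2956
row 2: Σ corner-gray over 8 cells = 4098  → 5.1352
row 3: Σ corner-gray over 8 cells = 4457  → 5.5851
row 4: Σ corner-gray over 8 cells = 4980  → 6.2404
row 5: Σ corner-gray over 8 cells = 4288  → 5.3733
row 6: Σ corner-gray over 8 cells = 3432  → 4.3006
row 7: Σ corner-gray over 8 cells = 4066  → 5.0951
row 8: Σ corner-gray over 8 cells = 3752  → 4.7016
row 9: Σ corner-gray over 8 cells = 3837  → 4.8081
row 10: Σ corner-gray over 8 cells = 4239  → 5.3119
Σ rows: total corner-gray = 45935  → 57.5610 mm³


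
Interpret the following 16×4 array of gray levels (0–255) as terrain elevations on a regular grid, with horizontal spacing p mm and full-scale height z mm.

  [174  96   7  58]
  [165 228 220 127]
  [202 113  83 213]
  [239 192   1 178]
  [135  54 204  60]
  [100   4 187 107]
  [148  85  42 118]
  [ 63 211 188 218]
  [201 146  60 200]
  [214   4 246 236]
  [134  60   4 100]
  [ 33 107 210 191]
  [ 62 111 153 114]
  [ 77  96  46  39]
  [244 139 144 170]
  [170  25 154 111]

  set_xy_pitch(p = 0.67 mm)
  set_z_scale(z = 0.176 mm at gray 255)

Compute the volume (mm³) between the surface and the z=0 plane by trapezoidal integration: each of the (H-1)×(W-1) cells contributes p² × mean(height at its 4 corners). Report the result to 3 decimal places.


height_mm = gray/255 × 0.176; cell vol = 0.67² × mean(4 corners)
unit = 0.67² × 0.176 / (4×255) = 7.74573e-05 mm³ per gray-sum
row 0: Σ corner-gray over 3 cells = 1626  → 0.1259
row 1: Σ corner-gray over 3 cells = 1995  → 0.1545
row 2: Σ corner-gray over 3 cells = 1610  → 0.1247
row 3: Σ corner-gray over 3 cells = 1514  → 0.1173
row 4: Σ corner-gray over 3 cells = 1300  → 0.1007
row 5: Σ corner-gray over 3 cells = 1109  → 0.0859
row 6: Σ corner-gray over 3 cells = 1599  → 0.1239
row 7: Σ corner-gray over 3 cells = 1892  → 0.1465
row 8: Σ corner-gray over 3 cells = 1763  → 0.1366
row 9: Σ corner-gray over 3 cells = 1312  → 0.1016
row 10: Σ corner-gray over 3 cells = 1220  → 0.0945
row 11: Σ corner-gray over 3 cells = 1562  → 0.1210
row 12: Σ corner-gray over 3 cells = 1104  → 0.0855
row 13: Σ corner-gray over 3 cells = 1380  → 0.1069
row 14: Σ corner-gray over 3 cells = 1619  → 0.1254
Σ rows: total corner-gray = 22605  → 1.7509 mm³

1.751


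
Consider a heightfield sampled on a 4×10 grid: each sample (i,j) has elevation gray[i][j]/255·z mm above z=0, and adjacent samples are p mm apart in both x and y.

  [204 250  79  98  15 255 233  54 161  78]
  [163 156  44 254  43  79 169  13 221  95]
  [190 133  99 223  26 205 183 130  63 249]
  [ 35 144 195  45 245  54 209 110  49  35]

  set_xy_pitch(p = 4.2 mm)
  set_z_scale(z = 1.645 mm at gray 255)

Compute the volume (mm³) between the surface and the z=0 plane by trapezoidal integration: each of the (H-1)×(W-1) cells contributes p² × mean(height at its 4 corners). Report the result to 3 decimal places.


height_mm = gray/255 × 1.645; cell vol = 4.2² × mean(4 corners)
unit = 4.2² × 1.645 / (4×255) = 0.0284488 mm³ per gray-sum
row 0: Σ corner-gray over 9 cells = 4788  → 136.2130
row 1: Σ corner-gray over 9 cells = 4779  → 135.9569
row 2: Σ corner-gray over 9 cells = 4735  → 134.7052
Σ rows: total corner-gray = 14302  → 406.8751 mm³

406.875


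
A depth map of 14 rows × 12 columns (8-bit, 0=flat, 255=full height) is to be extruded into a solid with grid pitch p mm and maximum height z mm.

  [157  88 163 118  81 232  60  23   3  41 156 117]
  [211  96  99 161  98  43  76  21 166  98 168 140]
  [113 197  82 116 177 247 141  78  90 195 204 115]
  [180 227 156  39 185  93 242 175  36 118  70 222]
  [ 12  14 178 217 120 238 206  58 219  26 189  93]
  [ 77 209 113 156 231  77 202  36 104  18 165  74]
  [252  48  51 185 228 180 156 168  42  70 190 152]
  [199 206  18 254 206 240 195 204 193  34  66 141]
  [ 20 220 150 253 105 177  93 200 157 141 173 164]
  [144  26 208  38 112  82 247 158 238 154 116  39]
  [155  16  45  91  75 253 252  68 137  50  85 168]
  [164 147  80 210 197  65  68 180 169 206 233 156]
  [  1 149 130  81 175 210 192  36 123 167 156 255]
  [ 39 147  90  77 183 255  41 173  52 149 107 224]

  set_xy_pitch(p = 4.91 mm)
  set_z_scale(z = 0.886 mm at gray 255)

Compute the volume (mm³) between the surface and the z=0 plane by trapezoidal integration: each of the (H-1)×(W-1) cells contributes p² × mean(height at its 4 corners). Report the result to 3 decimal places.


1639.698

height_mm = gray/255 × 0.886; cell vol = 4.91² × mean(4 corners)
unit = 4.91² × 0.886 / (4×255) = 0.020941 mm³ per gray-sum
row 0: Σ corner-gray over 11 cells = 4607  → 96.4750
row 1: Σ corner-gray over 11 cells = 5685  → 119.0493
row 2: Σ corner-gray over 11 cells = 6366  → 133.3101
row 3: Σ corner-gray over 11 cells = 6119  → 128.1377
row 4: Σ corner-gray over 11 cells = 5808  → 121.6251
row 5: Σ corner-gray over 11 cells = 5813  → 121.7298
row 6: Σ corner-gray over 11 cells = 6612  → 138.4616
row 7: Σ corner-gray over 11 cells = 7094  → 148.5552
row 8: Σ corner-gray over 11 cells = 6463  → 135.3414
row 9: Σ corner-gray over 11 cells = 5408  → 113.2487
row 10: Σ corner-gray over 11 cells = 5897  → 123.4888
row 11: Σ corner-gray over 11 cells = 6524  → 136.6188
row 12: Σ corner-gray over 11 cells = 5905  → 123.6564
Σ rows: total corner-gray = 78301  → 1639.6979 mm³


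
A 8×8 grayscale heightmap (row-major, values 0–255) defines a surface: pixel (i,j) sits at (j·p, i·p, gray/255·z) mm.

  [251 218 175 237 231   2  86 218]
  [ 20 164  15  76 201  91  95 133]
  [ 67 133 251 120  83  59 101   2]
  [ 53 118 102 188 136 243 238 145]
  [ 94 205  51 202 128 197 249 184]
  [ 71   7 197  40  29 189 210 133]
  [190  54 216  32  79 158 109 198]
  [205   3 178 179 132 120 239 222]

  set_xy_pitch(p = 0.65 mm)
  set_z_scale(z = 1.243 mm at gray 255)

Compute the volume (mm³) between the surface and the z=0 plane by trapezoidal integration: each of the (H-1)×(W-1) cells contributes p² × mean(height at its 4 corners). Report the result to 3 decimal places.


13.459

height_mm = gray/255 × 1.243; cell vol = 0.65² × mean(4 corners)
unit = 0.65² × 1.243 / (4×255) = 0.00051487 mm³ per gray-sum
row 0: Σ corner-gray over 7 cells = 3804  → 1.9586
row 1: Σ corner-gray over 7 cells = 3000  → 1.5446
row 2: Σ corner-gray over 7 cells = 3811  → 1.9622
row 3: Σ corner-gray over 7 cells = 4590  → 2.3633
row 4: Σ corner-gray over 7 cells = 3890  → 2.0028
row 5: Σ corner-gray over 7 cells = 3232  → 1.6641
row 6: Σ corner-gray over 7 cells = 3813  → 1.9632
Σ rows: total corner-gray = 26140  → 13.4587 mm³
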